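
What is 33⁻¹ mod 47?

10

33·10 = 330 = 7·47 + 1, so 33⁻¹ ≡ 10 (mod 47).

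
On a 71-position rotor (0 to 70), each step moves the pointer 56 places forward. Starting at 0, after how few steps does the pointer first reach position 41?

56⁻¹ ≡ 52 (mod 71) because 56·52 = 2912 = 41·71 + 1.
So x ≡ 52·41 = 2132 ≡ 2 (mod 71).
Check: 56·2 = 112 = 1·71 + 41.

2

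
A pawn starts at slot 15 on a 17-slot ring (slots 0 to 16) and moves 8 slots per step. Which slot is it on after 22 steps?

22·8 = 176.
176 = 10·17 + 6, so 176 mod 17 = 6.
(15 + 6) mod 17 = 4.

4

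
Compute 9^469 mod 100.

Square-and-reduce mod 100: 9^1≡9, 9^2≡81, 9^4≡61, 9^8≡21, 9^16≡41, 9^32≡81, 9^64≡61, 9^128≡21, 9^256≡41.
Since 469 = 1 + 4 + 16 + 64 + 128 + 256 in binary, 9^469 ≡ 9·61·41·61·21·41 ≡ 89 (mod 100).

89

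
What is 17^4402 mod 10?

The units digit of 17^n cycles with period 4: 7, 9, 3, 1, …
4402 leaves remainder 2 on division by 4, so 17^4402 ends in 9.

9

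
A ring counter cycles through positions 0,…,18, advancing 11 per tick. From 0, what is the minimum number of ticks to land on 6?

4

11⁻¹ ≡ 7 (mod 19) because 11·7 = 77 = 4·19 + 1.
Multiplying both sides by 7: x ≡ 7·6 = 42 ≡ 4 (mod 19).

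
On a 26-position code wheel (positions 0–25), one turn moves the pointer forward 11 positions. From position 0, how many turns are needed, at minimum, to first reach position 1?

11·19 = 209 = 8·26 + 1, so 11⁻¹ ≡ 19 (mod 26).

19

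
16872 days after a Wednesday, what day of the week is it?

Friday

16872 − 2410·7 = 2, so 16872 ≡ 2 (mod 7).
Wednesday + 2 days → Friday.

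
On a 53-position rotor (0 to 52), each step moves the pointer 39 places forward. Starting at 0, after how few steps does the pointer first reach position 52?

19

The inverse of 39 mod 53 is 34 (since 39·34 = 1326 ≡ 1).
Multiplying both sides by 34: x ≡ 34·52 = 1768 ≡ 19 (mod 53).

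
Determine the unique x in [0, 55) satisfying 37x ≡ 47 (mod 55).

The inverse of 37 mod 55 is 3 (since 37·3 = 111 ≡ 1).
Multiplying both sides by 3: x ≡ 3·47 = 141 ≡ 31 (mod 55).

31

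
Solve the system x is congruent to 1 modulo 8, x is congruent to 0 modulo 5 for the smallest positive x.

25

x ≡ 0 (mod 5) gives x ∈ {0, 5, 10, 15, 20, 25}.
The first of these with x mod 8 = 1 is 25.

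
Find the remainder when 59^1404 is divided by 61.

20

Successive squares of 59 mod 61: 59^1≡59, 59^2≡4, 59^4≡16, 59^8≡12, 59^16≡22, 59^32≡57, 59^64≡16, 59^128≡12, 59^256≡22, 59^512≡57, 59^1024≡16.
1404 = 4 + 8 + 16 + 32 + 64 + 256 + 1024, so 59^1404 ≡ 16·12·22·57·16·22·16 ≡ 20 (mod 61).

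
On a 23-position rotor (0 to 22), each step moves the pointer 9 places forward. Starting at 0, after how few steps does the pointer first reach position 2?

13

The inverse of 9 mod 23 is 18 (since 9·18 = 162 ≡ 1).
So x ≡ 18·2 = 36 ≡ 13 (mod 23).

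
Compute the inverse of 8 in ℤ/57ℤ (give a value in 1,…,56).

50

8·50 = 400 = 7·57 + 1, so 8⁻¹ ≡ 50 (mod 57).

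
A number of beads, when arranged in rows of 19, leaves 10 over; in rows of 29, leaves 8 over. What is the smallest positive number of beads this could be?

x ≡ 10 (mod 19) gives x ∈ {10, 29, 48, 67, 86, 105, 124}.
The first of these with x mod 29 = 8 is 124.

124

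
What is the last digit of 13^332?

1

Powers of 3 mod 10 repeat with period 4: 3, 9, 7, 1.
332 mod 4 = 0, so the last digit matches 3^4 = 1.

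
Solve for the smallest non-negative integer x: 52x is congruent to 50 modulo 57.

52⁻¹ ≡ 34 (mod 57) because 52·34 = 1768 = 31·57 + 1.
So x ≡ 34·50 = 1700 ≡ 47 (mod 57).

47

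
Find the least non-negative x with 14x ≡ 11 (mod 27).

22

14⁻¹ ≡ 2 (mod 27) because 14·2 = 28 = 1·27 + 1.
Multiplying both sides by 2: x ≡ 2·11 = 22 ≡ 22 (mod 27).
Check: 14·22 = 308 = 11·27 + 11.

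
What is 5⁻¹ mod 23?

5·14 = 70 = 3·23 + 1, so 5⁻¹ ≡ 14 (mod 23).

14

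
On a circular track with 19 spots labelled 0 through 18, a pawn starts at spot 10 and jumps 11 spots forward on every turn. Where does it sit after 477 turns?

13

477·11 = 5247.
Dividing 5247 by 19 gives quotient 276 and remainder 3.
(10 + 3) mod 19 = 13.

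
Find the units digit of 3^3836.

1

Powers of 3 mod 10 repeat with period 4: 3, 9, 7, 1.
3836 leaves remainder 0 on division by 4, so 3^3836 ends in 1.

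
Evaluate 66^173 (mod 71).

By repeated squaring mod 71: 66^1≡66, 66^2≡25, 66^4≡57, 66^8≡54, 66^16≡5, 66^32≡25, 66^64≡57, 66^128≡54.
Since 173 = 1 + 4 + 8 + 32 + 128 in binary, 66^173 ≡ 66·57·54·25·54 ≡ 17 (mod 71).

17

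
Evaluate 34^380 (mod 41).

40

By repeated squaring mod 41: 34^1≡34, 34^2≡8, 34^4≡23, 34^8≡37, 34^16≡16, 34^32≡10, 34^64≡18, 34^128≡37, 34^256≡16.
Since 380 = 4 + 8 + 16 + 32 + 64 + 256 in binary, 34^380 ≡ 23·37·16·10·18·16 ≡ 40 (mod 41).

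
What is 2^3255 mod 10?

Powers of 2 mod 10 repeat with period 4: 2, 4, 8, 6.
3255 mod 4 = 3, so the last digit matches 2^3 = 8.

8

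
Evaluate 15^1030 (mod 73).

50

Square-and-reduce mod 73: 15^1≡15, 15^2≡6, 15^4≡36, 15^8≡55, 15^16≡32, 15^32≡2, 15^64≡4, 15^128≡16, 15^256≡37, 15^512≡55, 15^1024≡32.
Since 1030 = 2 + 4 + 1024 in binary, 15^1030 ≡ 6·36·32 ≡ 50 (mod 73).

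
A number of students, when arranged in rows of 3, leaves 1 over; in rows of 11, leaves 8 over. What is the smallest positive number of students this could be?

19

Since 11·2 ≡ 1 (mod 3), take x = 8 + 11·((1−8)·2 mod 3) = 8 + 11·1 = 19.
Check: 19 mod 3 = 1, 19 mod 11 = 8.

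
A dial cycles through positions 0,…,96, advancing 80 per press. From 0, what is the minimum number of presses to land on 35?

55

80⁻¹ ≡ 57 (mod 97) because 80·57 = 4560 = 47·97 + 1.
So x ≡ 57·35 = 1995 ≡ 55 (mod 97).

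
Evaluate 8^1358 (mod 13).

12

Square-and-reduce mod 13: 8^1≡8, 8^2≡12, 8^4≡1, 8^8≡1, 8^16≡1, 8^32≡1, 8^64≡1, 8^128≡1, 8^256≡1, 8^512≡1, 8^1024≡1.
1358 = 2 + 4 + 8 + 64 + 256 + 1024, so 8^1358 ≡ 12·1·1·1·1·1 ≡ 12 (mod 13).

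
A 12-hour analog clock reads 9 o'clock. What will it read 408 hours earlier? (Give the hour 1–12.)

9

Dividing 408 by 12 gives quotient 34 and remainder 0.
9 − 0 → 9 on a 12-hour dial.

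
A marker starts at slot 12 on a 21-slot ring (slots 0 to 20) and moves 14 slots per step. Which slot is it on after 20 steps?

19

20·14 = 280.
280 mod 21 = 7 (since 13·21 = 273).
(12 + 7) mod 21 = 19.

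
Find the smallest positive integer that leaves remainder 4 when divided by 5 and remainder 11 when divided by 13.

x ≡ 4 (mod 5) gives x ∈ {4, 9, 14, 19, 24}.
The first of these with x mod 13 = 11 is 24.

24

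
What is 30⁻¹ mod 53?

23

53 = 1·30 + 23
30 = 1·23 + 7
23 = 3·7 + 2
7 = 3·2 + 1
2 = 2·1 + 0
Back-substituting gives 30·23 ≡ 1 (mod 53).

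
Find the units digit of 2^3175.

8

The units digit of 2^n cycles with period 4: 2, 4, 8, 6, …
3175 leaves remainder 3 on division by 4, so 2^3175 ends in 8.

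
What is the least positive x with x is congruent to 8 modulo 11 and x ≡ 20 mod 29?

x ≡ 8 (mod 11) gives x ∈ {8, 19, 30, 41, 52, 63, 74, 85, …}.
The first of these with x mod 29 = 20 is 107.

107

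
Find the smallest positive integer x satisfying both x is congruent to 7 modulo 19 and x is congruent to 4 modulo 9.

121

Since 9·17 ≡ 1 (mod 19), take x = 4 + 9·((7−4)·17 mod 19) = 4 + 9·13 = 121.
Check: 121 mod 19 = 7, 121 mod 9 = 4.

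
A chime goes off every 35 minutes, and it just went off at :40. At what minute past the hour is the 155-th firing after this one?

5

155·35 = 5425.
5425 − 90·60 = 25, so 5425 ≡ 25 (mod 60).
(40 + 25) mod 60 = 5.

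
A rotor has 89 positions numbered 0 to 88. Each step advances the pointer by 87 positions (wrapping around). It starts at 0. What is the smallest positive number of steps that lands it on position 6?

The inverse of 87 mod 89 is 44 (since 87·44 = 3828 ≡ 1).
So x ≡ 44·6 = 264 ≡ 86 (mod 89).

86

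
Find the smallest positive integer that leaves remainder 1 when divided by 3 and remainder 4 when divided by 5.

x ≡ 1 (mod 3) gives x ∈ {1, 4}.
The first of these with x mod 5 = 4 is 4.

4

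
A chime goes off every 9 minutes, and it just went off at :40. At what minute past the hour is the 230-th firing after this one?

10

230·9 = 2070.
2070 = 34·60 + 30, so 2070 mod 60 = 30.
(40 + 30) mod 60 = 10.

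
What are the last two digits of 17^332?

61

Successive squares of 17 mod 100: 17^1≡17, 17^2≡89, 17^4≡21, 17^8≡41, 17^16≡81, 17^32≡61, 17^64≡21, 17^128≡41, 17^256≡81.
332 = 4 + 8 + 64 + 256, so 17^332 ≡ 21·41·21·81 ≡ 61 (mod 100).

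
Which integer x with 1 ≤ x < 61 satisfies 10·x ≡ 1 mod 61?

61 = 6·10 + 1
10 = 10·1 + 0
Back-substituting gives 10·55 ≡ 1 (mod 61).

55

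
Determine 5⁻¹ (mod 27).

11

27 = 5·5 + 2
5 = 2·2 + 1
2 = 2·1 + 0
Back-substituting gives 5·11 ≡ 1 (mod 27).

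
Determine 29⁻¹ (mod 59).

57

59 = 2·29 + 1
29 = 29·1 + 0
Back-substituting gives 29·57 ≡ 1 (mod 59).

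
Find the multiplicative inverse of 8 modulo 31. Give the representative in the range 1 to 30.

31 = 3·8 + 7
8 = 1·7 + 1
7 = 7·1 + 0
Back-substituting gives 8·4 ≡ 1 (mod 31).

4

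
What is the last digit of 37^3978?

9

Last digits of 7^n: 7, 9, 3, 1 (period 4).
3978 leaves remainder 2 on division by 4, so 37^3978 ends in 9.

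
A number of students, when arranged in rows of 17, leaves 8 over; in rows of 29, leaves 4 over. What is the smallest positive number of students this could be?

178

Since 29·10 ≡ 1 (mod 17), take x = 4 + 29·((8−4)·10 mod 17) = 4 + 29·6 = 178.
Check: 178 mod 17 = 8, 178 mod 29 = 4.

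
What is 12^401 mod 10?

2

The units digit of 12^n cycles with period 4: 2, 4, 8, 6, …
401 leaves remainder 1 on division by 4, so 12^401 ends in 2.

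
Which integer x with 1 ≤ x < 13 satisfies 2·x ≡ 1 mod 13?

7

13 = 6·2 + 1
2 = 2·1 + 0
Back-substituting gives 2·7 ≡ 1 (mod 13).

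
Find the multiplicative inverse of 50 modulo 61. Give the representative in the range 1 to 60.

11

50·11 = 550 = 9·61 + 1, so 50⁻¹ ≡ 11 (mod 61).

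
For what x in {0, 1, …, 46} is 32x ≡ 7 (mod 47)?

The inverse of 32 mod 47 is 25 (since 32·25 = 800 ≡ 1).
Multiplying both sides by 25: x ≡ 25·7 = 175 ≡ 34 (mod 47).

34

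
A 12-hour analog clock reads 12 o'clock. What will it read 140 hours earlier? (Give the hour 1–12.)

140 − 11·12 = 8, so 140 ≡ 8 (mod 12).
12 − 8 → 4 on a 12-hour dial.

4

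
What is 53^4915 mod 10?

The units digit of 53^n cycles with period 4: 3, 9, 7, 1, …
4915 leaves remainder 3 on division by 4, so 53^4915 ends in 7.

7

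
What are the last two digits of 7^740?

Square-and-reduce mod 100: 7^1≡7, 7^2≡49, 7^4≡1, 7^8≡1, 7^16≡1, 7^32≡1, 7^64≡1, 7^128≡1, 7^256≡1, 7^512≡1.
Since 740 = 4 + 32 + 64 + 128 + 512 in binary, 7^740 ≡ 1·1·1·1·1 ≡ 1 (mod 100).

01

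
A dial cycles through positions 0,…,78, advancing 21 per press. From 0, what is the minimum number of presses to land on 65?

The inverse of 21 mod 79 is 64 (since 21·64 = 1344 ≡ 1).
So x ≡ 64·65 = 4160 ≡ 52 (mod 79).

52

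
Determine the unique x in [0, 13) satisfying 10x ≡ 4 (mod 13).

10⁻¹ ≡ 4 (mod 13) because 10·4 = 40 = 3·13 + 1.
So x ≡ 4·4 = 16 ≡ 3 (mod 13).
Check: 10·3 = 30 = 2·13 + 4.

3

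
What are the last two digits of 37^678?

29

By repeated squaring mod 100: 37^1≡37, 37^2≡69, 37^4≡61, 37^8≡21, 37^16≡41, 37^32≡81, 37^64≡61, 37^128≡21, 37^256≡41, 37^512≡81.
Since 678 = 2 + 4 + 32 + 128 + 512 in binary, 37^678 ≡ 69·61·81·21·81 ≡ 29 (mod 100).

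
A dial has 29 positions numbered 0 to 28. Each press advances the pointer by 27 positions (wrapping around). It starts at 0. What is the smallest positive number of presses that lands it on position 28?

The inverse of 27 mod 29 is 14 (since 27·14 = 378 ≡ 1).
Multiplying both sides by 14: x ≡ 14·28 = 392 ≡ 15 (mod 29).

15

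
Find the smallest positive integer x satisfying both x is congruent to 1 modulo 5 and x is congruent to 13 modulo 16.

61

x ≡ 1 (mod 5) gives x ∈ {1, 6, 11, 16, 21, 26, 31, 36, …}.
The first of these with x mod 16 = 13 is 61.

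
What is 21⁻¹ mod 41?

2

41 = 1·21 + 20
21 = 1·20 + 1
20 = 20·1 + 0
Back-substituting gives 21·2 ≡ 1 (mod 41).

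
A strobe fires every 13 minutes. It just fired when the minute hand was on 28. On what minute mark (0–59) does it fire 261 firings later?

261·13 = 3393.
3393 − 56·60 = 33, so 3393 ≡ 33 (mod 60).
(28 + 33) mod 60 = 1.

1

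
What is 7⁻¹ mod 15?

7·13 = 91 = 6·15 + 1, so 7⁻¹ ≡ 13 (mod 15).

13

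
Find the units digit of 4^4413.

4

Last digits of 4^n: 4, 6 (period 2).
4413 leaves remainder 1 on division by 2, so 4^4413 ends in 4.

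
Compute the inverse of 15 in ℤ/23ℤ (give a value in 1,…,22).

15·20 = 300 = 13·23 + 1, so 15⁻¹ ≡ 20 (mod 23).

20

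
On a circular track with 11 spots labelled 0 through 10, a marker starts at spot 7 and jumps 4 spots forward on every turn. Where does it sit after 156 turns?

156·4 = 624.
624 − 56·11 = 8, so 624 ≡ 8 (mod 11).
(7 + 8) mod 11 = 4.

4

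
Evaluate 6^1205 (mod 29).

Square-and-reduce mod 29: 6^1≡6, 6^2≡7, 6^4≡20, 6^8≡23, 6^16≡7, 6^32≡20, 6^64≡23, 6^128≡7, 6^256≡20, 6^512≡23, 6^1024≡7.
Since 1205 = 1 + 4 + 16 + 32 + 128 + 1024 in binary, 6^1205 ≡ 6·20·7·20·7·7 ≡ 6 (mod 29).

6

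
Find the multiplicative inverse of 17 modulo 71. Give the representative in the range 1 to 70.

71 = 4·17 + 3
17 = 5·3 + 2
3 = 1·2 + 1
2 = 2·1 + 0
Back-substituting gives 17·46 ≡ 1 (mod 71).

46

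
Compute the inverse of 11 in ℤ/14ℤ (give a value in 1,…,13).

9

14 = 1·11 + 3
11 = 3·3 + 2
3 = 1·2 + 1
2 = 2·1 + 0
Back-substituting gives 11·9 ≡ 1 (mod 14).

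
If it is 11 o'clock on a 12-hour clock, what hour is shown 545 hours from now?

4

545 mod 12 = 5 (since 45·12 = 540).
11 + 5 → 4 on a 12-hour dial.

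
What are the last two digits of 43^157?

43

Square-and-reduce mod 100: 43^1≡43, 43^2≡49, 43^4≡1, 43^8≡1, 43^16≡1, 43^32≡1, 43^64≡1, 43^128≡1.
Since 157 = 1 + 4 + 8 + 16 + 128 in binary, 43^157 ≡ 43·1·1·1·1 ≡ 43 (mod 100).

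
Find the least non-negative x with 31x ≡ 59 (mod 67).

The inverse of 31 mod 67 is 13 (since 31·13 = 403 ≡ 1).
Multiplying both sides by 13: x ≡ 13·59 = 767 ≡ 30 (mod 67).

30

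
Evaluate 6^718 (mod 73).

71

By repeated squaring mod 73: 6^1≡6, 6^2≡36, 6^4≡55, 6^8≡32, 6^16≡2, 6^32≡4, 6^64≡16, 6^128≡37, 6^256≡55, 6^512≡32.
Since 718 = 2 + 4 + 8 + 64 + 128 + 512 in binary, 6^718 ≡ 36·55·32·16·37·32 ≡ 71 (mod 73).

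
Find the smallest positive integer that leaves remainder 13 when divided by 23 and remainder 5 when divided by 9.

Since 9·18 ≡ 1 (mod 23), take x = 5 + 9·((13−5)·18 mod 23) = 5 + 9·6 = 59.
Check: 59 mod 23 = 13, 59 mod 9 = 5.

59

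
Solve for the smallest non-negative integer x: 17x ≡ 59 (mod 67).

The inverse of 17 mod 67 is 4 (since 17·4 = 68 ≡ 1).
Multiplying both sides by 4: x ≡ 4·59 = 236 ≡ 35 (mod 67).
Check: 17·35 = 595 = 8·67 + 59.

35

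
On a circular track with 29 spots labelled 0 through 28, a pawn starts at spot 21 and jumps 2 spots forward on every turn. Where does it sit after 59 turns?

23

59·2 = 118.
Dividing 118 by 29 gives quotient 4 and remainder 2.
(21 + 2) mod 29 = 23.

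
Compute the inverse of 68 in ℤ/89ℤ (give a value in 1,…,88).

89 = 1·68 + 21
68 = 3·21 + 5
21 = 4·5 + 1
5 = 5·1 + 0
Back-substituting gives 68·72 ≡ 1 (mod 89).

72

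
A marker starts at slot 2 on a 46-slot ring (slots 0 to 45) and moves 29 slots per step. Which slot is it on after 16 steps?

6

16·29 = 464.
Dividing 464 by 46 gives quotient 10 and remainder 4.
(2 + 4) mod 46 = 6.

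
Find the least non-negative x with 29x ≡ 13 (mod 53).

37

The inverse of 29 mod 53 is 11 (since 29·11 = 319 ≡ 1).
So x ≡ 11·13 = 143 ≡ 37 (mod 53).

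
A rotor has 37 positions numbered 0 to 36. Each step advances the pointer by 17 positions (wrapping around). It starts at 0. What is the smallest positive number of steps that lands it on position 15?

27

The inverse of 17 mod 37 is 24 (since 17·24 = 408 ≡ 1).
So x ≡ 24·15 = 360 ≡ 27 (mod 37).
Check: 17·27 = 459 = 12·37 + 15.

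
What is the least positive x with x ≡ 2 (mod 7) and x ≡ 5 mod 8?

37

x ≡ 2 (mod 7) gives x ∈ {2, 9, 16, 23, 30, 37}.
The first of these with x mod 8 = 5 is 37.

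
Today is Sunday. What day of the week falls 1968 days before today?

1968 − 281·7 = 1, so 1968 ≡ 1 (mod 7).
Sunday − 1 day → Saturday.

Saturday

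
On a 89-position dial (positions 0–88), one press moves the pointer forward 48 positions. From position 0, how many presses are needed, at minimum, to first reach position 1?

13

89 = 1·48 + 41
48 = 1·41 + 7
41 = 5·7 + 6
7 = 1·6 + 1
6 = 6·1 + 0
Back-substituting gives 48·13 ≡ 1 (mod 89).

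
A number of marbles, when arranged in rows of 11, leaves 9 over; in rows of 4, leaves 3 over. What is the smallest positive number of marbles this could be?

31

x ≡ 3 (mod 4) gives x ∈ {3, 7, 11, 15, 19, 23, 27, 31}.
The first of these with x mod 11 = 9 is 31.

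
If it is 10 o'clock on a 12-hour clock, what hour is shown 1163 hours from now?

1163 = 96·12 + 11, so 1163 mod 12 = 11.
10 + 11 → 9 on a 12-hour dial.

9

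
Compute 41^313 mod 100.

Square-and-reduce mod 100: 41^1≡41, 41^2≡81, 41^4≡61, 41^8≡21, 41^16≡41, 41^32≡81, 41^64≡61, 41^128≡21, 41^256≡41.
313 = 1 + 8 + 16 + 32 + 256, so 41^313 ≡ 41·21·41·81·41 ≡ 21 (mod 100).

21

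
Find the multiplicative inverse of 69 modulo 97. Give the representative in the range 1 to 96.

45

97 = 1·69 + 28
69 = 2·28 + 13
28 = 2·13 + 2
13 = 6·2 + 1
2 = 2·1 + 0
Back-substituting gives 69·45 ≡ 1 (mod 97).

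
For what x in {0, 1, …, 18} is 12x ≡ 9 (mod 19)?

15

The inverse of 12 mod 19 is 8 (since 12·8 = 96 ≡ 1).
Multiplying both sides by 8: x ≡ 8·9 = 72 ≡ 15 (mod 19).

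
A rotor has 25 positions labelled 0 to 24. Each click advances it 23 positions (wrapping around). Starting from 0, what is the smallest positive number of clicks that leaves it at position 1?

23·12 = 276 = 11·25 + 1, so 23⁻¹ ≡ 12 (mod 25).

12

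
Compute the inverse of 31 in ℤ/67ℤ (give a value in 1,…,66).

13

31·13 = 403 = 6·67 + 1, so 31⁻¹ ≡ 13 (mod 67).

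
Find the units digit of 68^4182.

4

Powers of 8 mod 10 repeat with period 4: 8, 4, 2, 6.
4182 mod 4 = 2, so the last digit matches 8^2 = 4.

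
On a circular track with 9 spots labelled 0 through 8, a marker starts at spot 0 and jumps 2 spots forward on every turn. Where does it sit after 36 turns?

0

36·2 = 72.
72 = 8·9 + 0, so 72 mod 9 = 0.
(0 + 0) mod 9 = 0.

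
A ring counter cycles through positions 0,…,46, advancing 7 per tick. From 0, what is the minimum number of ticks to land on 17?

36

7⁻¹ ≡ 27 (mod 47) because 7·27 = 189 = 4·47 + 1.
Multiplying both sides by 27: x ≡ 27·17 = 459 ≡ 36 (mod 47).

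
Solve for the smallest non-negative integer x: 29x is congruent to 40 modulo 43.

The inverse of 29 mod 43 is 3 (since 29·3 = 87 ≡ 1).
Multiplying both sides by 3: x ≡ 3·40 = 120 ≡ 34 (mod 43).

34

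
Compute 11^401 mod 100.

11

Square-and-reduce mod 100: 11^1≡11, 11^2≡21, 11^4≡41, 11^8≡81, 11^16≡61, 11^32≡21, 11^64≡41, 11^128≡81, 11^256≡61.
Since 401 = 1 + 16 + 128 + 256 in binary, 11^401 ≡ 11·61·81·61 ≡ 11 (mod 100).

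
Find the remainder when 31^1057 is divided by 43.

6

By repeated squaring mod 43: 31^1≡31, 31^2≡15, 31^4≡10, 31^8≡14, 31^16≡24, 31^32≡17, 31^64≡31, 31^128≡15, 31^256≡10, 31^512≡14, 31^1024≡24.
1057 = 1 + 32 + 1024, so 31^1057 ≡ 31·17·24 ≡ 6 (mod 43).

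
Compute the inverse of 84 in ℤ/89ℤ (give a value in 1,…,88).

89 = 1·84 + 5
84 = 16·5 + 4
5 = 1·4 + 1
4 = 4·1 + 0
Back-substituting gives 84·71 ≡ 1 (mod 89).

71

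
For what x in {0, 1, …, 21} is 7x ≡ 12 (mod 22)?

7⁻¹ ≡ 19 (mod 22) because 7·19 = 133 = 6·22 + 1.
Multiplying both sides by 19: x ≡ 19·12 = 228 ≡ 8 (mod 22).

8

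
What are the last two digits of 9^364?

61

Successive squares of 9 mod 100: 9^1≡9, 9^2≡81, 9^4≡61, 9^8≡21, 9^16≡41, 9^32≡81, 9^64≡61, 9^128≡21, 9^256≡41.
Since 364 = 4 + 8 + 32 + 64 + 256 in binary, 9^364 ≡ 61·21·81·61·41 ≡ 61 (mod 100).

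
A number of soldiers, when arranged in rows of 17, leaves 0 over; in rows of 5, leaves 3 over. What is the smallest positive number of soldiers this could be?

x ≡ 3 (mod 5) gives x ∈ {3, 8, 13, 18, 23, 28, 33, 38, …}.
The first of these with x mod 17 = 0 is 68.

68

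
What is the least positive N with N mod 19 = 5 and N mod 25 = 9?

309

x ≡ 5 (mod 19) gives x ∈ {5, 24, 43, 62, 81, 100, 119, 138, …}.
The first of these with x mod 25 = 9 is 309.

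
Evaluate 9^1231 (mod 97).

By repeated squaring mod 97: 9^1≡9, 9^2≡81, 9^4≡62, 9^8≡61, 9^16≡35, 9^32≡61, 9^64≡35, 9^128≡61, 9^256≡35, 9^512≡61, 9^1024≡35.
1231 = 1 + 2 + 4 + 8 + 64 + 128 + 1024, so 9^1231 ≡ 9·81·62·61·35·61·35 ≡ 93 (mod 97).

93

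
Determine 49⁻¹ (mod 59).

53

59 = 1·49 + 10
49 = 4·10 + 9
10 = 1·9 + 1
9 = 9·1 + 0
Back-substituting gives 49·53 ≡ 1 (mod 59).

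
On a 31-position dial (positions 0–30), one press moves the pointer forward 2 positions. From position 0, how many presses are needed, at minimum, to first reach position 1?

16

31 = 15·2 + 1
2 = 2·1 + 0
Back-substituting gives 2·16 ≡ 1 (mod 31).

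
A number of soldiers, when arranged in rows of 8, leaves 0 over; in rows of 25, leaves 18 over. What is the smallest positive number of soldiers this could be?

x ≡ 0 (mod 8) gives x ∈ {0, 8, 16, 24, 32, 40, 48, 56, …}.
The first of these with x mod 25 = 18 is 168.

168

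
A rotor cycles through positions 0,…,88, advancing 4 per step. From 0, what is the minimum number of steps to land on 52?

13

The inverse of 4 mod 89 is 67 (since 4·67 = 268 ≡ 1).
Multiplying both sides by 67: x ≡ 67·52 = 3484 ≡ 13 (mod 89).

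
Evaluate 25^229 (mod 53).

By repeated squaring mod 53: 25^1≡25, 25^2≡42, 25^4≡15, 25^8≡13, 25^16≡10, 25^32≡47, 25^64≡36, 25^128≡24.
Since 229 = 1 + 4 + 32 + 64 + 128 in binary, 25^229 ≡ 25·15·47·36·24 ≡ 40 (mod 53).

40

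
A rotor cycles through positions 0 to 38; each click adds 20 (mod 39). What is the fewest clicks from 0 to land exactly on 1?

39 = 1·20 + 19
20 = 1·19 + 1
19 = 19·1 + 0
Back-substituting gives 20·2 ≡ 1 (mod 39).

2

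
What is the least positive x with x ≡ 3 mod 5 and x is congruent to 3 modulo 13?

3

x ≡ 3 (mod 5) gives x ∈ {3}.
The first of these with x mod 13 = 3 is 3.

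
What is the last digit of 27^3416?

Last digits of 7^n: 7, 9, 3, 1 (period 4).
3416 mod 4 = 0, so the last digit matches 7^4 = 1.

1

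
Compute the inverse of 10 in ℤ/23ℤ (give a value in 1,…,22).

7

23 = 2·10 + 3
10 = 3·3 + 1
3 = 3·1 + 0
Back-substituting gives 10·7 ≡ 1 (mod 23).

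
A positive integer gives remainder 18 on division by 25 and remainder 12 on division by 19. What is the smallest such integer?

468

Since 19·4 ≡ 1 (mod 25), take x = 12 + 19·((18−12)·4 mod 25) = 12 + 19·24 = 468.
Check: 468 mod 25 = 18, 468 mod 19 = 12.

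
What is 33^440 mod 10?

Last digits of 3^n: 3, 9, 7, 1 (period 4).
440 mod 4 = 0, so the last digit matches 3^4 = 1.

1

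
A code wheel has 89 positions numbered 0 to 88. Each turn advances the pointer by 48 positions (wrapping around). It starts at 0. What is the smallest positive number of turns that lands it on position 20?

82

The inverse of 48 mod 89 is 13 (since 48·13 = 624 ≡ 1).
So x ≡ 13·20 = 260 ≡ 82 (mod 89).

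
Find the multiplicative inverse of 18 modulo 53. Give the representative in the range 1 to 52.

3

53 = 2·18 + 17
18 = 1·17 + 1
17 = 17·1 + 0
Back-substituting gives 18·3 ≡ 1 (mod 53).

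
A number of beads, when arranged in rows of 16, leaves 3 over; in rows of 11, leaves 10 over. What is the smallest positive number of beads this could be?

131

x ≡ 10 (mod 11) gives x ∈ {10, 21, 32, 43, 54, 65, 76, 87, …}.
The first of these with x mod 16 = 3 is 131.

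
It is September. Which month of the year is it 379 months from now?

April

379 − 31·12 = 7, so 379 ≡ 7 (mod 12).
September + 7 months → April.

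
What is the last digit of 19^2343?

9

Powers of 9 mod 10 repeat with period 2: 9, 1.
2343 mod 2 = 1, so the last digit matches 9^1 = 9.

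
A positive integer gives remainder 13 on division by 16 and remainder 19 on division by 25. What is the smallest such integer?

269

x ≡ 13 (mod 16) gives x ∈ {13, 29, 45, 61, 77, 93, 109, 125, …}.
The first of these with x mod 25 = 19 is 269.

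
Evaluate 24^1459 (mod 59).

50

Successive squares of 24 mod 59: 24^1≡24, 24^2≡45, 24^4≡19, 24^8≡7, 24^16≡49, 24^32≡41, 24^64≡29, 24^128≡15, 24^256≡48, 24^512≡3, 24^1024≡9.
Since 1459 = 1 + 2 + 16 + 32 + 128 + 256 + 1024 in binary, 24^1459 ≡ 24·45·49·41·15·48·9 ≡ 50 (mod 59).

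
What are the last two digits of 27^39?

By repeated squaring mod 100: 27^1≡27, 27^2≡29, 27^4≡41, 27^8≡81, 27^16≡61, 27^32≡21.
Since 39 = 1 + 2 + 4 + 32 in binary, 27^39 ≡ 27·29·41·21 ≡ 63 (mod 100).

63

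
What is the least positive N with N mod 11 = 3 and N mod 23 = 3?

3

x ≡ 3 (mod 11) gives x ∈ {3}.
The first of these with x mod 23 = 3 is 3.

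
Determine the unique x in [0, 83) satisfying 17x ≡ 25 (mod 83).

21

17⁻¹ ≡ 44 (mod 83) because 17·44 = 748 = 9·83 + 1.
So x ≡ 44·25 = 1100 ≡ 21 (mod 83).
Check: 17·21 = 357 = 4·83 + 25.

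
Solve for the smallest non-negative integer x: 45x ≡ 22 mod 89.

The inverse of 45 mod 89 is 2 (since 45·2 = 90 ≡ 1).
Multiplying both sides by 2: x ≡ 2·22 = 44 ≡ 44 (mod 89).

44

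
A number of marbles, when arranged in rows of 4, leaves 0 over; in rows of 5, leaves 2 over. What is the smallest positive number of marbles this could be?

12

x ≡ 0 (mod 4) gives x ∈ {0, 4, 8, 12}.
The first of these with x mod 5 = 2 is 12.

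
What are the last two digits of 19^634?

Successive squares of 19 mod 100: 19^1≡19, 19^2≡61, 19^4≡21, 19^8≡41, 19^16≡81, 19^32≡61, 19^64≡21, 19^128≡41, 19^256≡81, 19^512≡61.
634 = 2 + 8 + 16 + 32 + 64 + 512, so 19^634 ≡ 61·41·81·61·21·61 ≡ 21 (mod 100).

21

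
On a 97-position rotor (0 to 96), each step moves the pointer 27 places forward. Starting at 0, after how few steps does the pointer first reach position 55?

The inverse of 27 mod 97 is 18 (since 27·18 = 486 ≡ 1).
So x ≡ 18·55 = 990 ≡ 20 (mod 97).
Check: 27·20 = 540 = 5·97 + 55.

20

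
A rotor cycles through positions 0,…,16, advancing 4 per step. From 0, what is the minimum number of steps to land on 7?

6

The inverse of 4 mod 17 is 13 (since 4·13 = 52 ≡ 1).
Multiplying both sides by 13: x ≡ 13·7 = 91 ≡ 6 (mod 17).
Check: 4·6 = 24 = 1·17 + 7.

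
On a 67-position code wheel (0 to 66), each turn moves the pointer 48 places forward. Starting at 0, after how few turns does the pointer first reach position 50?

The inverse of 48 mod 67 is 7 (since 48·7 = 336 ≡ 1).
So x ≡ 7·50 = 350 ≡ 15 (mod 67).

15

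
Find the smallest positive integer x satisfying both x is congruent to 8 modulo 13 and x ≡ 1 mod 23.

Since 23·4 ≡ 1 (mod 13), take x = 1 + 23·((8−1)·4 mod 13) = 1 + 23·2 = 47.
Check: 47 mod 13 = 8, 47 mod 23 = 1.

47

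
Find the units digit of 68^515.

Last digits of 8^n: 8, 4, 2, 6 (period 4).
515 mod 4 = 3, so the last digit matches 8^3 = 2.

2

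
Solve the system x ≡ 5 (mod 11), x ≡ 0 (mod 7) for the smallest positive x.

49

Since 7·8 ≡ 1 (mod 11), take x = 0 + 7·((5−0)·8 mod 11) = 0 + 7·7 = 49.
Check: 49 mod 11 = 5, 49 mod 7 = 0.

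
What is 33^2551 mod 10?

The units digit of 33^n cycles with period 4: 3, 9, 7, 1, …
2551 leaves remainder 3 on division by 4, so 33^2551 ends in 7.

7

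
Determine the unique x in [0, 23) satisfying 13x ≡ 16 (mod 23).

3

13⁻¹ ≡ 16 (mod 23) because 13·16 = 208 = 9·23 + 1.
Multiplying both sides by 16: x ≡ 16·16 = 256 ≡ 3 (mod 23).
Check: 13·3 = 39 = 1·23 + 16.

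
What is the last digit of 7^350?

Last digits of 7^n: 7, 9, 3, 1 (period 4).
350 leaves remainder 2 on division by 4, so 7^350 ends in 9.

9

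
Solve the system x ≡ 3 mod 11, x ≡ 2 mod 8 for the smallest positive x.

x ≡ 2 (mod 8) gives x ∈ {2, 10, 18, 26, 34, 42, 50, 58}.
The first of these with x mod 11 = 3 is 58.

58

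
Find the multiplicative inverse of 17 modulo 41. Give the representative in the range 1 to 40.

41 = 2·17 + 7
17 = 2·7 + 3
7 = 2·3 + 1
3 = 3·1 + 0
Back-substituting gives 17·29 ≡ 1 (mod 41).

29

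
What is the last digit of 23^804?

1

The units digit of 23^n cycles with period 4: 3, 9, 7, 1, …
804 mod 4 = 0, so the last digit matches 3^4 = 1.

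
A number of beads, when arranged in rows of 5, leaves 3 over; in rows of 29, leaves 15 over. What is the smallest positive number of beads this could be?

Since 29·4 ≡ 1 (mod 5), take x = 15 + 29·((3−15)·4 mod 5) = 15 + 29·2 = 73.
Check: 73 mod 5 = 3, 73 mod 29 = 15.

73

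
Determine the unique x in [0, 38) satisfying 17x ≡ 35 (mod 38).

The inverse of 17 mod 38 is 9 (since 17·9 = 153 ≡ 1).
Multiplying both sides by 9: x ≡ 9·35 = 315 ≡ 11 (mod 38).
Check: 17·11 = 187 = 4·38 + 35.

11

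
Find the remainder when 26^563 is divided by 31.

6

Successive squares of 26 mod 31: 26^1≡26, 26^2≡25, 26^4≡5, 26^8≡25, 26^16≡5, 26^32≡25, 26^64≡5, 26^128≡25, 26^256≡5, 26^512≡25.
563 = 1 + 2 + 16 + 32 + 512, so 26^563 ≡ 26·25·5·25·25 ≡ 6 (mod 31).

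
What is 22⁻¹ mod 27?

16

27 = 1·22 + 5
22 = 4·5 + 2
5 = 2·2 + 1
2 = 2·1 + 0
Back-substituting gives 22·16 ≡ 1 (mod 27).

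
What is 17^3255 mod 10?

3

The units digit of 17^n cycles with period 4: 7, 9, 3, 1, …
3255 mod 4 = 3, so the last digit matches 7^3 = 3.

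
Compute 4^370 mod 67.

36

Square-and-reduce mod 67: 4^1≡4, 4^2≡16, 4^4≡55, 4^8≡10, 4^16≡33, 4^32≡17, 4^64≡21, 4^128≡39, 4^256≡47.
Since 370 = 2 + 16 + 32 + 64 + 256 in binary, 4^370 ≡ 16·33·17·21·47 ≡ 36 (mod 67).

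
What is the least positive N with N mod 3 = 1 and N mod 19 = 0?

Since 19·1 ≡ 1 (mod 3), take x = 0 + 19·((1−0)·1 mod 3) = 0 + 19·1 = 19.
Check: 19 mod 3 = 1, 19 mod 19 = 0.

19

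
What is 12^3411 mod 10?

8

Last digits of 2^n: 2, 4, 8, 6 (period 4).
3411 mod 4 = 3, so the last digit matches 2^3 = 8.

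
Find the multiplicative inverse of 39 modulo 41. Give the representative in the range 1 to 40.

39·20 = 780 = 19·41 + 1, so 39⁻¹ ≡ 20 (mod 41).

20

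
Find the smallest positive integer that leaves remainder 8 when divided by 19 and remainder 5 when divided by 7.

103

x ≡ 5 (mod 7) gives x ∈ {5, 12, 19, 26, 33, 40, 47, 54, …}.
The first of these with x mod 19 = 8 is 103.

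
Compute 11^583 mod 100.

Square-and-reduce mod 100: 11^1≡11, 11^2≡21, 11^4≡41, 11^8≡81, 11^16≡61, 11^32≡21, 11^64≡41, 11^128≡81, 11^256≡61, 11^512≡21.
583 = 1 + 2 + 4 + 64 + 512, so 11^583 ≡ 11·21·41·41·21 ≡ 31 (mod 100).

31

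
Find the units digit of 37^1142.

9

Powers of 7 mod 10 repeat with period 4: 7, 9, 3, 1.
1142 mod 4 = 2, so the last digit matches 7^2 = 9.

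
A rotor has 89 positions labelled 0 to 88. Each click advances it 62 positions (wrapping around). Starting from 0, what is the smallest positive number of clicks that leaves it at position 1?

62·56 = 3472 = 39·89 + 1, so 62⁻¹ ≡ 56 (mod 89).

56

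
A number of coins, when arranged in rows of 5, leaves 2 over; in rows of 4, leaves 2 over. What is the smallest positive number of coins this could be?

Since 4·4 ≡ 1 (mod 5), take x = 2 + 4·((2−2)·4 mod 5) = 2 + 4·0 = 2.
Check: 2 mod 5 = 2, 2 mod 4 = 2.

2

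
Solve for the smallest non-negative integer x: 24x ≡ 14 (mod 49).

21

24⁻¹ ≡ 47 (mod 49) because 24·47 = 1128 = 23·49 + 1.
So x ≡ 47·14 = 658 ≡ 21 (mod 49).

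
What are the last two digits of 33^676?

By repeated squaring mod 100: 33^1≡33, 33^2≡89, 33^4≡21, 33^8≡41, 33^16≡81, 33^32≡61, 33^64≡21, 33^128≡41, 33^256≡81, 33^512≡61.
Since 676 = 4 + 32 + 128 + 512 in binary, 33^676 ≡ 21·61·41·61 ≡ 81 (mod 100).

81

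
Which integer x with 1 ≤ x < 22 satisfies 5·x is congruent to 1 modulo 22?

9

22 = 4·5 + 2
5 = 2·2 + 1
2 = 2·1 + 0
Back-substituting gives 5·9 ≡ 1 (mod 22).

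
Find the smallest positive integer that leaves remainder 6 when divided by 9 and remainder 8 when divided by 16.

24

x ≡ 6 (mod 9) gives x ∈ {6, 15, 24}.
The first of these with x mod 16 = 8 is 24.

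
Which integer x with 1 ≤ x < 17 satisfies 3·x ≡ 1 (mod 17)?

3·6 = 18 = 1·17 + 1, so 3⁻¹ ≡ 6 (mod 17).

6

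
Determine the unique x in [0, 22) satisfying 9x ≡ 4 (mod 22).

20

The inverse of 9 mod 22 is 5 (since 9·5 = 45 ≡ 1).
Multiplying both sides by 5: x ≡ 5·4 = 20 ≡ 20 (mod 22).
Check: 9·20 = 180 = 8·22 + 4.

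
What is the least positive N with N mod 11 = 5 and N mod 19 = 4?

x ≡ 5 (mod 11) gives x ∈ {5, 16, 27, 38, 49, 60, 71, 82, …}.
The first of these with x mod 19 = 4 is 137.

137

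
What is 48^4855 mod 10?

Powers of 8 mod 10 repeat with period 4: 8, 4, 2, 6.
4855 mod 4 = 3, so the last digit matches 8^3 = 2.

2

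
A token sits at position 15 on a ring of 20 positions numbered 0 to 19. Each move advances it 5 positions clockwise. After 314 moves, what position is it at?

314·5 = 1570.
Dividing 1570 by 20 gives quotient 78 and remainder 10.
(15 + 10) mod 20 = 5.

5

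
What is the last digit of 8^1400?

6

Powers of 8 mod 10 repeat with period 4: 8, 4, 2, 6.
1400 mod 4 = 0, so the last digit matches 8^4 = 6.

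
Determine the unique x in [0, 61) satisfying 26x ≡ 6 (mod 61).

19

26⁻¹ ≡ 54 (mod 61) because 26·54 = 1404 = 23·61 + 1.
So x ≡ 54·6 = 324 ≡ 19 (mod 61).
Check: 26·19 = 494 = 8·61 + 6.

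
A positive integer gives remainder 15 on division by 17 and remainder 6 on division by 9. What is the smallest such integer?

15

x ≡ 6 (mod 9) gives x ∈ {6, 15}.
The first of these with x mod 17 = 15 is 15.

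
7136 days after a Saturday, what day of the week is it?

Tuesday

7136 mod 7 = 3 (since 1019·7 = 7133).
Saturday + 3 days → Tuesday.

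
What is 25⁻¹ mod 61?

25·22 = 550 = 9·61 + 1, so 25⁻¹ ≡ 22 (mod 61).

22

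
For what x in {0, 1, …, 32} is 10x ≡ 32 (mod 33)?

23

10⁻¹ ≡ 10 (mod 33) because 10·10 = 100 = 3·33 + 1.
So x ≡ 10·32 = 320 ≡ 23 (mod 33).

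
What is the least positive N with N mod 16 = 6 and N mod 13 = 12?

38

x ≡ 12 (mod 13) gives x ∈ {12, 25, 38}.
The first of these with x mod 16 = 6 is 38.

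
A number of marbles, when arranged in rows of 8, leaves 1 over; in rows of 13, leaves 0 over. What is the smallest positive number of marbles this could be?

Since 13·5 ≡ 1 (mod 8), take x = 0 + 13·((1−0)·5 mod 8) = 0 + 13·5 = 65.
Check: 65 mod 8 = 1, 65 mod 13 = 0.

65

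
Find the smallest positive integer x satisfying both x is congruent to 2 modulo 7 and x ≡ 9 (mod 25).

x ≡ 2 (mod 7) gives x ∈ {2, 9}.
The first of these with x mod 25 = 9 is 9.

9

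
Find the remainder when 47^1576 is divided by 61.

Successive squares of 47 mod 61: 47^1≡47, 47^2≡13, 47^4≡47, 47^8≡13, 47^16≡47, 47^32≡13, 47^64≡47, 47^128≡13, 47^256≡47, 47^512≡13, 47^1024≡47.
1576 = 8 + 32 + 512 + 1024, so 47^1576 ≡ 13·13·13·47 ≡ 47 (mod 61).

47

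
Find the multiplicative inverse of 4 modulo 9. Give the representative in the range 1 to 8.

7

4·7 = 28 = 3·9 + 1, so 4⁻¹ ≡ 7 (mod 9).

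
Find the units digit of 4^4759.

Last digits of 4^n: 4, 6 (period 2).
4759 leaves remainder 1 on division by 2, so 4^4759 ends in 4.

4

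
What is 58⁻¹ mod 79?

58·15 = 870 = 11·79 + 1, so 58⁻¹ ≡ 15 (mod 79).

15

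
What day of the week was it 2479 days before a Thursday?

Wednesday

2479 = 354·7 + 1, so 2479 mod 7 = 1.
Thursday − 1 day → Wednesday.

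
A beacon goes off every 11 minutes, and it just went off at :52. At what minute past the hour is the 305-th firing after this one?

47

305·11 = 3355.
Dividing 3355 by 60 gives quotient 55 and remainder 55.
(52 + 55) mod 60 = 47.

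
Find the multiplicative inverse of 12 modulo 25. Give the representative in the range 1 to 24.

25 = 2·12 + 1
12 = 12·1 + 0
Back-substituting gives 12·23 ≡ 1 (mod 25).

23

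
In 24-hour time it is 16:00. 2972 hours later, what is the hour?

2972 = 123·24 + 20, so 2972 mod 24 = 20.
(16 + 20) mod 24 = 12.

12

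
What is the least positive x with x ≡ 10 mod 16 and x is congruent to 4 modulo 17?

106

x ≡ 10 (mod 16) gives x ∈ {10, 26, 42, 58, 74, 90, 106}.
The first of these with x mod 17 = 4 is 106.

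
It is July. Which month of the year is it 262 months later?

May

Dividing 262 by 12 gives quotient 21 and remainder 10.
July + 10 months → May.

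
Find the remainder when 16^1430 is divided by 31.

1

By repeated squaring mod 31: 16^1≡16, 16^2≡8, 16^4≡2, 16^8≡4, 16^16≡16, 16^32≡8, 16^64≡2, 16^128≡4, 16^256≡16, 16^512≡8, 16^1024≡2.
Since 1430 = 2 + 4 + 16 + 128 + 256 + 1024 in binary, 16^1430 ≡ 8·2·16·4·16·2 ≡ 1 (mod 31).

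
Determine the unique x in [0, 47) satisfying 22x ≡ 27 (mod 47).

29

The inverse of 22 mod 47 is 15 (since 22·15 = 330 ≡ 1).
So x ≡ 15·27 = 405 ≡ 29 (mod 47).
Check: 22·29 = 638 = 13·47 + 27.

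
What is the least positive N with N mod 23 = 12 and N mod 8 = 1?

Since 8·3 ≡ 1 (mod 23), take x = 1 + 8·((12−1)·3 mod 23) = 1 + 8·10 = 81.
Check: 81 mod 23 = 12, 81 mod 8 = 1.

81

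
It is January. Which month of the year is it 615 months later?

615 − 51·12 = 3, so 615 ≡ 3 (mod 12).
January + 3 months → April.

April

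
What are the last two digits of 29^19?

69

Successive squares of 29 mod 100: 29^1≡29, 29^2≡41, 29^4≡81, 29^8≡61, 29^16≡21.
19 = 1 + 2 + 16, so 29^19 ≡ 29·41·21 ≡ 69 (mod 100).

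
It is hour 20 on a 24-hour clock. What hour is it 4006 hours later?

4006 − 166·24 = 22, so 4006 ≡ 22 (mod 24).
(20 + 22) mod 24 = 18.

18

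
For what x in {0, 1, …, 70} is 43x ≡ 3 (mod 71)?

43

The inverse of 43 mod 71 is 38 (since 43·38 = 1634 ≡ 1).
Multiplying both sides by 38: x ≡ 38·3 = 114 ≡ 43 (mod 71).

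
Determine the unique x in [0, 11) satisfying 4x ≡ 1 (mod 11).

The inverse of 4 mod 11 is 3 (since 4·3 = 12 ≡ 1).
So x ≡ 3·1 = 3 ≡ 3 (mod 11).
Check: 4·3 = 12 = 1·11 + 1.

3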